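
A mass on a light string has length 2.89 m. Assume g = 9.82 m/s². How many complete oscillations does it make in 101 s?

29

T = 2π√(L/g) = 2π√(2.89/9.82) = 3.409 s.
Number of complete oscillations = ⌊101/3.409⌋ = ⌊29.63⌋ = 29.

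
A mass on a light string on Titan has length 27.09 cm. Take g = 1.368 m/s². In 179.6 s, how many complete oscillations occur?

64

T = 2π√(L/g) = 2π√(0.2709/1.368) = 2.7960 s.
Number of complete oscillations = ⌊179.6/2.7960⌋ = ⌊64.234⌋ = 64.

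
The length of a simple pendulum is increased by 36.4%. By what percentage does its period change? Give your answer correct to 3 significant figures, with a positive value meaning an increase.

T ∝ √L, so T'/T = √(1.364) = 1.168.
Percentage change in T = (1.168 − 1) × 100% = 16.8%.

16.8%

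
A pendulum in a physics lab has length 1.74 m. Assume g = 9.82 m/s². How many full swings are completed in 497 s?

T = 2π√(L/g) = 2π√(1.74/9.82) = 2.645 s.
Number of complete oscillations = ⌊497/2.645⌋ = ⌊187.9⌋ = 187.

187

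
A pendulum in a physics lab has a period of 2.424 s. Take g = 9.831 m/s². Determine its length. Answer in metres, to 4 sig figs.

1.463 m

From T = 2π√(L/g), L = gT²/(4π²) = 9.831 × 2.4240²/(4π²) = 1.463 m.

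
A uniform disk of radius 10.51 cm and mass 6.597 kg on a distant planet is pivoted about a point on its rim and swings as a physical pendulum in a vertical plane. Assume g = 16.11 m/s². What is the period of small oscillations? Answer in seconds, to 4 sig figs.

I_cm = ½mr² = 0.036435 kg·m². The pivot is at distance d = 0.1051 m from the centre of mass.
By the parallel-axis theorem, I = I_cm + md² = 0.036435 + 0.072871 = 0.10931 kg·m².
T = 2π√(I/(mgd)) = 2π√(0.10931/(6.597 × 16.11 × 0.1051)) = 0.6216 s.

0.6216 s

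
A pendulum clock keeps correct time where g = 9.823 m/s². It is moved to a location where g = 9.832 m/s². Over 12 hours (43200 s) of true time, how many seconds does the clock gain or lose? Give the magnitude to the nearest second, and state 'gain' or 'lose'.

The clock's period scales as T ∝ 1/√g, so T'/T = √(9.823/9.832) = 0.999542.
In 43200 s of true time the clock registers 43200/0.999542 = 43219.8 s, so it gains 20 s.

gain 20 s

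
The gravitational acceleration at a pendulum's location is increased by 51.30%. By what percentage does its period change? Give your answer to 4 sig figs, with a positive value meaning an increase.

-18.70%

T ∝ 1/√g, so T'/T = 1/√(1.5130) = 0.81298.
Percentage change in T = (0.81298 − 1) × 100% = -18.70%.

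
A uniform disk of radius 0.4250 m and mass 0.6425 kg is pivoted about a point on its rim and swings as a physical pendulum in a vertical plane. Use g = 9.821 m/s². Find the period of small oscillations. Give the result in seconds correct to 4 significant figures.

1.601 s

I_cm = ½mr² = 0.058026 kg·m². The pivot is at distance d = 0.4250 m from the centre of mass.
By the parallel-axis theorem, I = I_cm + md² = 0.058026 + 0.11605 = 0.17408 kg·m².
T = 2π√(I/(mgd)) = 2π√(0.17408/(0.6425 × 9.821 × 0.4250)) = 1.601 s.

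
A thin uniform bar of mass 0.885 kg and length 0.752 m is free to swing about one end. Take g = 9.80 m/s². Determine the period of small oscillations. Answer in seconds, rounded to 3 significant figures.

For a physical pendulum T = 2π√(I/(mgd)), with d = 0.3760 m from pivot to centre of mass.
I_cm = mL²/12 = 0.885 × 0.752²/12 = 0.04171 kg·m²; I = I_cm + md² = 0.04171 + 0.885 × 0.3760² = 0.1668 kg·m².
T = 2π√(0.1668/(0.885 × 9.80 × 0.3760)) = 1.42 s.

1.42 s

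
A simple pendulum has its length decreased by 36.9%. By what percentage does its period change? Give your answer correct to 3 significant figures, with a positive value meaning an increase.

T ∝ √L, so T'/T = √(0.6310) = 0.7944.
Percentage change in T = (0.7944 − 1) × 100% = -20.6%.

-20.6%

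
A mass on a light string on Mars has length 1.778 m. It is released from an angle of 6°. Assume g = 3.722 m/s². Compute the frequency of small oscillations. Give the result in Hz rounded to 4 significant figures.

T = 2π√(L/g) = 2π√(1.778/3.722) = 4.3427 s, so f = 1/T = 0.2303 Hz.

0.2303 Hz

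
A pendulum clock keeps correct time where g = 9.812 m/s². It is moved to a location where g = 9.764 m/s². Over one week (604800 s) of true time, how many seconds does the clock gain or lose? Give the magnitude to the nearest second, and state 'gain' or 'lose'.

The clock's period scales as T ∝ 1/√g, so T'/T = √(9.812/9.764) = 1.00245.
In 604800 s of true time the clock registers 604800/1.00245 = 603318.9 s, so it loses 1481 s.

lose 1481 s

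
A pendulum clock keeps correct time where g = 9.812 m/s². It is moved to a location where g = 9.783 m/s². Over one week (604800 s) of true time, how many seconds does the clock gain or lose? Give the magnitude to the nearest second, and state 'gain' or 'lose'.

lose 894 s

The clock's period scales as T ∝ 1/√g, so T'/T = √(9.812/9.783) = 1.00148.
In 604800 s of true time the clock registers 604800/1.00148 = 603905.6 s, so it loses 894 s.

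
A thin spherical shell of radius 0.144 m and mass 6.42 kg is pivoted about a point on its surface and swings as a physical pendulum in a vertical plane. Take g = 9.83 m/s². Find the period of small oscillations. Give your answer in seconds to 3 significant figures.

I_cm = (2/3)mr² = 0.08875 kg·m². The pivot is at distance d = 0.144 m from the centre of mass.
By the parallel-axis theorem, I = I_cm + md² = 0.08875 + 0.1331 = 0.2219 kg·m².
T = 2π√(I/(mgd)) = 2π√(0.2219/(6.42 × 9.83 × 0.144)) = 0.982 s.

0.982 s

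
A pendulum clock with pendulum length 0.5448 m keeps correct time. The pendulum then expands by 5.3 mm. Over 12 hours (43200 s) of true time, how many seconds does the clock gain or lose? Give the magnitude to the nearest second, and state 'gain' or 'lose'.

lose 209 s

T ∝ √L, so T'/T = √(0.55010/0.5448) = 1.00485.
In 43200 s of true time the clock registers 43200/1.00485 = 42991.4 s, so it loses 209 s.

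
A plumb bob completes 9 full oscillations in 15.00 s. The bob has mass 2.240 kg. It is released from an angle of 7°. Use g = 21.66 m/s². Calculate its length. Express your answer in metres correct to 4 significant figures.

T = 15.00/9 = 1.6667 s.
From T = 2π√(L/g), L = gT²/(4π²) = 21.66 × 1.6667²/(4π²) = 1.524 m.

1.524 m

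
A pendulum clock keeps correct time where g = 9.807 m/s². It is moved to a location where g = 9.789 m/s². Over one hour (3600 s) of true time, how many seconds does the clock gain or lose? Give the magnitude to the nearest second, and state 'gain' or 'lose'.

lose 3 s

The clock's period scales as T ∝ 1/√g, so T'/T = √(9.807/9.789) = 1.00092.
In 3600 s of true time the clock registers 3600/1.00092 = 3596.7 s, so it loses 3 s.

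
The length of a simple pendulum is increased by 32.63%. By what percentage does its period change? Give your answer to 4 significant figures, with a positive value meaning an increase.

15.17%

T ∝ √L, so T'/T = √(1.3263) = 1.1517.
Percentage change in T = (1.1517 − 1) × 100% = 15.17%.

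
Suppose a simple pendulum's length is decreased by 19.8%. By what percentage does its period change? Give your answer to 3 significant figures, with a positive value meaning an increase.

-10.4%

T ∝ √L, so T'/T = √(0.8020) = 0.8955.
Percentage change in T = (0.8955 − 1) × 100% = -10.4%.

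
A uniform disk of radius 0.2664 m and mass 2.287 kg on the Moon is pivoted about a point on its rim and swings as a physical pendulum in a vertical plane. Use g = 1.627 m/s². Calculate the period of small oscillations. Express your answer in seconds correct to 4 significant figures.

3.114 s

I_cm = ½mr² = 0.081153 kg·m². The pivot is at distance d = 0.2664 m from the centre of mass.
By the parallel-axis theorem, I = I_cm + md² = 0.081153 + 0.16231 = 0.24346 kg·m².
T = 2π√(I/(mgd)) = 2π√(0.24346/(2.287 × 1.627 × 0.2664)) = 3.114 s.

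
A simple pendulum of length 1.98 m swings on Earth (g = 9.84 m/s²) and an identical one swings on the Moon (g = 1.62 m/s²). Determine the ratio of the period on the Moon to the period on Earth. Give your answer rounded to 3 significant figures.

T ∝ 1/√g, so T₂/T₁ = √(g₁/g₂) = √(9.84/1.62) = 2.46.

2.46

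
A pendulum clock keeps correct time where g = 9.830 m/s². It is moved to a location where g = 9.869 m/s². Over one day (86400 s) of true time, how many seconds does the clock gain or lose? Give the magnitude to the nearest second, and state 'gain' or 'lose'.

gain 171 s

The clock's period scales as T ∝ 1/√g, so T'/T = √(9.830/9.869) = 0.998022.
In 86400 s of true time the clock registers 86400/0.998022 = 86571.2 s, so it gains 171 s.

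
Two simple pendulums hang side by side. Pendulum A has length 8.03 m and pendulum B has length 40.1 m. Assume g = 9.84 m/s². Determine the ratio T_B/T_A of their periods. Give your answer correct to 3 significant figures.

2.23

T ∝ √L, so T_B/T_A = √(L_B/L_A) = √(40.1/8.03) = 2.23.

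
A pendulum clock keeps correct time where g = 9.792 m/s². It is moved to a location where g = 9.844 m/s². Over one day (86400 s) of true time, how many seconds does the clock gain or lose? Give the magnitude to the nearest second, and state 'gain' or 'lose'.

The clock's period scales as T ∝ 1/√g, so T'/T = √(9.792/9.844) = 0.997355.
In 86400 s of true time the clock registers 86400/0.997355 = 86629.1 s, so it gains 229 s.

gain 229 s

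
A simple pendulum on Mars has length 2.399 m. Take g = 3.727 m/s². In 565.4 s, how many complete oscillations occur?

112

T = 2π√(L/g) = 2π√(2.399/3.727) = 5.0410 s.
Number of complete oscillations = ⌊565.4/5.0410⌋ = ⌊112.16⌋ = 112.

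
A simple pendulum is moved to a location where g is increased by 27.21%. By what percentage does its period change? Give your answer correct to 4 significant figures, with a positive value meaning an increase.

-11.34%

T ∝ 1/√g, so T'/T = 1/√(1.2721) = 0.88662.
Percentage change in T = (0.88662 − 1) × 100% = -11.34%.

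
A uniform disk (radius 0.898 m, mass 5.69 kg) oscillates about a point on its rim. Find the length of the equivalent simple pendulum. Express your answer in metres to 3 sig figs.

1.35 m

The equivalent simple-pendulum length is L_eq = I/(md), where I is about the pivot and d = 0.8980 m.
I_cm = ½mR² = 2.294 kg·m², so I = I_cm + md² = 2.294 + 4.588 = 6.883 kg·m².
L_eq = 6.883/(5.69 × 0.8980) = 1.35 m.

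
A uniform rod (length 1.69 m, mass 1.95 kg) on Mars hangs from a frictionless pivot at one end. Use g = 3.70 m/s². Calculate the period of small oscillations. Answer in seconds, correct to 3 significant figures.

3.47 s

For a physical pendulum T = 2π√(I/(mgd)), with d = 0.8450 m from pivot to centre of mass.
I_cm = mL²/12 = 1.95 × 1.69²/12 = 0.4641 kg·m²; I = I_cm + md² = 0.4641 + 1.95 × 0.8450² = 1.856 kg·m².
T = 2π√(1.856/(1.95 × 3.70 × 0.8450)) = 3.47 s.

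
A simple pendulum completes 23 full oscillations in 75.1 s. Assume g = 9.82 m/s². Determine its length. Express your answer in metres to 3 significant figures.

2.65 m

T = 75.1/23 = 3.265 s.
From T = 2π√(L/g), L = gT²/(4π²) = 9.82 × 3.265²/(4π²) = 2.65 m.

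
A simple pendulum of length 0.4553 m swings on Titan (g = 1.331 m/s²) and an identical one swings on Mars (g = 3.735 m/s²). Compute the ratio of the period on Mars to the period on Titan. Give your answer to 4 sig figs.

0.5970

T ∝ 1/√g, so T₂/T₁ = √(g₁/g₂) = √(1.331/3.735) = 0.5970.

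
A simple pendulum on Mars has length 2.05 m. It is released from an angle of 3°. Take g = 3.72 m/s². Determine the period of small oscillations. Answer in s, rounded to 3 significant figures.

4.66 s

T = 2π√(L/g) = 2π√(2.05/3.72) = 2π × 0.7423 = 4.66 s.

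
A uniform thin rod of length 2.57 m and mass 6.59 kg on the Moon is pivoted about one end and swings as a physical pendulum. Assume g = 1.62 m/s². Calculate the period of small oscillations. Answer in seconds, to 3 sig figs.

6.46 s

For a physical pendulum T = 2π√(I/(mgd)), with d = 1.285 m from pivot to centre of mass.
I_cm = mL²/12 = 6.59 × 2.57²/12 = 3.627 kg·m²; I = I_cm + md² = 3.627 + 6.59 × 1.285² = 14.51 kg·m².
T = 2π√(14.51/(6.59 × 1.62 × 1.285)) = 6.46 s.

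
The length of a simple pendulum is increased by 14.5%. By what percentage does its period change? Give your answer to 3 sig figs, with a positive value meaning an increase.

T ∝ √L, so T'/T = √(1.145) = 1.070.
Percentage change in T = (1.070 − 1) × 100% = 7.00%.

7.00%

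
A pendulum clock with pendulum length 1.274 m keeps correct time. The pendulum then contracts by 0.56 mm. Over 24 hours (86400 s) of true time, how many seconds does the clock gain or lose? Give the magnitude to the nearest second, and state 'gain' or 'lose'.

T ∝ √L, so T'/T = √(1.27344/1.274) = 0.999780.
In 86400 s of true time the clock registers 86400/0.999780 = 86419.0 s, so it gains 19 s.

gain 19 s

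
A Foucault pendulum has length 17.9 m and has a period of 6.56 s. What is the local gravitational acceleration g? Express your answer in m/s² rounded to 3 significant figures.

From T = 2π√(L/g), g = 4π²L/T² = 4π² × 17.9/6.560² = 16.4 m/s².

16.4 m/s²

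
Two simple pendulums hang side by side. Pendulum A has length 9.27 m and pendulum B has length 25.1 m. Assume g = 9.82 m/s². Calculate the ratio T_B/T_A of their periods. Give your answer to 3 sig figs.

T ∝ √L, so T_B/T_A = √(L_B/L_A) = √(25.1/9.27) = 1.65.

1.65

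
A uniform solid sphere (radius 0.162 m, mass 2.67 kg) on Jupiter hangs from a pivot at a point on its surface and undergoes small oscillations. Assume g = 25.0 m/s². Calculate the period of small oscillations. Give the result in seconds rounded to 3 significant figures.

0.598 s

I_cm = (2/5)mr² = 0.02803 kg·m². The pivot is at distance d = 0.162 m from the centre of mass.
By the parallel-axis theorem, I = I_cm + md² = 0.02803 + 0.07007 = 0.09810 kg·m².
T = 2π√(I/(mgd)) = 2π√(0.09810/(2.67 × 25.0 × 0.162)) = 0.598 s.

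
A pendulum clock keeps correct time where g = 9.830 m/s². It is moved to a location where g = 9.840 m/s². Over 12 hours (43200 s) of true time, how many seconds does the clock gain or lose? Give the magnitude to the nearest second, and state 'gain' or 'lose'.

gain 22 s

The clock's period scales as T ∝ 1/√g, so T'/T = √(9.830/9.840) = 0.999492.
In 43200 s of true time the clock registers 43200/0.999492 = 43222.0 s, so it gains 22 s.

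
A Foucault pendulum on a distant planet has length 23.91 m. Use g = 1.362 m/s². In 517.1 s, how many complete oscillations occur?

T = 2π√(L/g) = 2π√(23.91/1.362) = 26.326 s.
Number of complete oscillations = ⌊517.1/26.326⌋ = ⌊19.642⌋ = 19.

19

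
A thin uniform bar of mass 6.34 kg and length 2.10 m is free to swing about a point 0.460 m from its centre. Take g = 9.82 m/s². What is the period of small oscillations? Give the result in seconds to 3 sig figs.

2.25 s

For a physical pendulum T = 2π√(I/(mgd)), with d = 0.4600 m from pivot to centre of mass.
I_cm = mL²/12 = 6.34 × 2.10²/12 = 2.330 kg·m²; I = I_cm + md² = 2.330 + 6.34 × 0.4600² = 3.671 kg·m².
T = 2π√(3.671/(6.34 × 9.82 × 0.4600)) = 2.25 s.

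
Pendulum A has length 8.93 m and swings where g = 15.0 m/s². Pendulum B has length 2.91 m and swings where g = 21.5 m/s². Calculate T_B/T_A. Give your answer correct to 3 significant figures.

T = 2π√(L/g), so T_B/T_A = √((L_B/g_B)/(L_A/g_A)) = √((2.91/21.5)/(8.93/15.0)) = 0.477.

0.477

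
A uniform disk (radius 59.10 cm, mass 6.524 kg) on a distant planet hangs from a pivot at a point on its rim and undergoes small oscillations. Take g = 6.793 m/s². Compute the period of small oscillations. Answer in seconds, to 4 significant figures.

I_cm = ½mr² = 1.1394 kg·m². The pivot is at distance d = 0.5910 m from the centre of mass.
By the parallel-axis theorem, I = I_cm + md² = 1.1394 + 2.2787 = 3.4181 kg·m².
T = 2π√(I/(mgd)) = 2π√(3.4181/(6.524 × 6.793 × 0.5910)) = 2.270 s.

2.270 s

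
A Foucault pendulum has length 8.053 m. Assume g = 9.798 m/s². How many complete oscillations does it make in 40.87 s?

7

T = 2π√(L/g) = 2π√(8.053/9.798) = 5.6963 s.
Number of complete oscillations = ⌊40.87/5.6963⌋ = ⌊7.1749⌋ = 7.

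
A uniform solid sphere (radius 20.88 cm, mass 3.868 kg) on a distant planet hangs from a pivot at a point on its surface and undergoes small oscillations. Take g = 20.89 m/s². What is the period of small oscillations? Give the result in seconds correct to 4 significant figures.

0.7433 s

I_cm = (2/5)mr² = 0.067454 kg·m². The pivot is at distance d = 0.2088 m from the centre of mass.
By the parallel-axis theorem, I = I_cm + md² = 0.067454 + 0.16863 = 0.23609 kg·m².
T = 2π√(I/(mgd)) = 2π√(0.23609/(3.868 × 20.89 × 0.2088)) = 0.7433 s.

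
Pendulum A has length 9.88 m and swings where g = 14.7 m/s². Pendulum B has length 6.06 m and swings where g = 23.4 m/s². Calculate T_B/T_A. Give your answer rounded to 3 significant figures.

T = 2π√(L/g), so T_B/T_A = √((L_B/g_B)/(L_A/g_A)) = √((6.06/23.4)/(9.88/14.7)) = 0.621.

0.621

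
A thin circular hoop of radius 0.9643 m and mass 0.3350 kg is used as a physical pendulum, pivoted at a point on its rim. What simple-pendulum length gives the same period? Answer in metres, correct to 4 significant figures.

The equivalent simple-pendulum length is L_eq = I/(md), where I is about the pivot and d = 0.96430 m.
I_cm = mR² = 0.31151 kg·m², so I = I_cm + md² = 0.31151 + 0.31151 = 0.62302 kg·m².
L_eq = 0.62302/(0.3350 × 0.96430) = 1.929 m.

1.929 m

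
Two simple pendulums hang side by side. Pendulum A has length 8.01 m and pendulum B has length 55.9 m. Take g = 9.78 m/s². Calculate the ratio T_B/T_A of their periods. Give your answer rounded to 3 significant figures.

2.64

T ∝ √L, so T_B/T_A = √(L_B/L_A) = √(55.9/8.01) = 2.64.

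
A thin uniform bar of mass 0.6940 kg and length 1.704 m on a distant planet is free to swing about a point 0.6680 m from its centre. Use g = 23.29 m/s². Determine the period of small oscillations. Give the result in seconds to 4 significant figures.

For a physical pendulum T = 2π√(I/(mgd)), with d = 0.66800 m from pivot to centre of mass.
I_cm = mL²/12 = 0.6940 × 1.704²/12 = 0.16793 kg·m²; I = I_cm + md² = 0.16793 + 0.6940 × 0.66800² = 0.47761 kg·m².
T = 2π√(0.47761/(0.6940 × 23.29 × 0.66800)) = 1.321 s.

1.321 s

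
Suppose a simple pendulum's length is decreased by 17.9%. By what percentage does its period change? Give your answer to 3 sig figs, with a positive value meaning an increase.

-9.39%

T ∝ √L, so T'/T = √(0.8210) = 0.9061.
Percentage change in T = (0.9061 − 1) × 100% = -9.39%.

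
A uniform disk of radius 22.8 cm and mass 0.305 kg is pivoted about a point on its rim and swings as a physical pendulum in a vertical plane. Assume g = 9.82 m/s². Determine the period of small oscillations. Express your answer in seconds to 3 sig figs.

1.17 s

I_cm = ½mr² = 0.007928 kg·m². The pivot is at distance d = 0.228 m from the centre of mass.
By the parallel-axis theorem, I = I_cm + md² = 0.007928 + 0.01586 = 0.02378 kg·m².
T = 2π√(I/(mgd)) = 2π√(0.02378/(0.305 × 9.82 × 0.228)) = 1.17 s.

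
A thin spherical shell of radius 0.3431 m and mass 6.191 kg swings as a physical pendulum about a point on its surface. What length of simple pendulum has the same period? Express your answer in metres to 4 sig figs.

0.5718 m

The equivalent simple-pendulum length is L_eq = I/(md), where I is about the pivot and d = 0.34310 m.
I_cm = (2/3)mR² = 0.48586 kg·m², so I = I_cm + md² = 0.48586 + 0.72879 = 1.2146 kg·m².
L_eq = 1.2146/(6.191 × 0.34310) = 0.5718 m.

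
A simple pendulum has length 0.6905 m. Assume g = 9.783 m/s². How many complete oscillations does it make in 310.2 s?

T = 2π√(L/g) = 2π√(0.6905/9.783) = 1.6693 s.
Number of complete oscillations = ⌊310.2/1.6693⌋ = ⌊185.83⌋ = 185.

185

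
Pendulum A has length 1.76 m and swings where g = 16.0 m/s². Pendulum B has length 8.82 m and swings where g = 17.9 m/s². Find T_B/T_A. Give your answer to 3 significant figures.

2.12

T = 2π√(L/g), so T_B/T_A = √((L_B/g_B)/(L_A/g_A)) = √((8.82/17.9)/(1.76/16.0)) = 2.12.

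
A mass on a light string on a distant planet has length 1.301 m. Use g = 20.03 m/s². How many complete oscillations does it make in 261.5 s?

T = 2π√(L/g) = 2π√(1.301/20.03) = 1.6013 s.
Number of complete oscillations = ⌊261.5/1.6013⌋ = ⌊163.30⌋ = 163.

163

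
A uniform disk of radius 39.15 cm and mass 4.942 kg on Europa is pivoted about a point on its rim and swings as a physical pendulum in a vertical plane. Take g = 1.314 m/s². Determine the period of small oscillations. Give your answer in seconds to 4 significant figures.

I_cm = ½mr² = 0.37874 kg·m². The pivot is at distance d = 0.3915 m from the centre of mass.
By the parallel-axis theorem, I = I_cm + md² = 0.37874 + 0.75747 = 1.1362 kg·m².
T = 2π√(I/(mgd)) = 2π√(1.1362/(4.942 × 1.314 × 0.3915)) = 4.200 s.

4.200 s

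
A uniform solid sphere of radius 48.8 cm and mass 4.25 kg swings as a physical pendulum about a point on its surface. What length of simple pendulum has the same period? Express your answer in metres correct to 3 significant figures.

0.683 m

The equivalent simple-pendulum length is L_eq = I/(md), where I is about the pivot and d = 0.4880 m.
I_cm = (2/5)mR² = 0.4048 kg·m², so I = I_cm + md² = 0.4048 + 1.012 = 1.417 kg·m².
L_eq = 1.417/(4.25 × 0.4880) = 0.683 m.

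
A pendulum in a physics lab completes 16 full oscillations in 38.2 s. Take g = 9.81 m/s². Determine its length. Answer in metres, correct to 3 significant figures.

T = 38.2/16 = 2.388 s.
From T = 2π√(L/g), L = gT²/(4π²) = 9.81 × 2.388²/(4π²) = 1.42 m.

1.42 m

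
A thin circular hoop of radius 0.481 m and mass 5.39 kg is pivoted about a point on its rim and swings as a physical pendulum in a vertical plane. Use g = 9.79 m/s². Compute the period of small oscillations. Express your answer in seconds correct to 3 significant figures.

I_cm = mr² = 1.247 kg·m². The pivot is at distance d = 0.481 m from the centre of mass.
By the parallel-axis theorem, I = I_cm + md² = 1.247 + 1.247 = 2.494 kg·m².
T = 2π√(I/(mgd)) = 2π√(2.494/(5.39 × 9.79 × 0.481)) = 1.97 s.

1.97 s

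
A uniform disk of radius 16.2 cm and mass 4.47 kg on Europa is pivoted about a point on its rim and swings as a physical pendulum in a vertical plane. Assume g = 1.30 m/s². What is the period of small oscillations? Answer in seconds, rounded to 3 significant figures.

2.72 s

I_cm = ½mr² = 0.05866 kg·m². The pivot is at distance d = 0.162 m from the centre of mass.
By the parallel-axis theorem, I = I_cm + md² = 0.05866 + 0.1173 = 0.1760 kg·m².
T = 2π√(I/(mgd)) = 2π√(0.1760/(4.47 × 1.30 × 0.162)) = 2.72 s.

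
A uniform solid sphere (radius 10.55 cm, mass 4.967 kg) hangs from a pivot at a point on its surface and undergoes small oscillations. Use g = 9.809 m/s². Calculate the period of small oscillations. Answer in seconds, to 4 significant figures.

I_cm = (2/5)mr² = 0.022114 kg·m². The pivot is at distance d = 0.1055 m from the centre of mass.
By the parallel-axis theorem, I = I_cm + md² = 0.022114 + 0.055284 = 0.077398 kg·m².
T = 2π√(I/(mgd)) = 2π√(0.077398/(4.967 × 9.809 × 0.1055)) = 0.7710 s.

0.7710 s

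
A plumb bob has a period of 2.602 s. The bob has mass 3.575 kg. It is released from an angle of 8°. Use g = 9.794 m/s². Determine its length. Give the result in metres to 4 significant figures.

1.680 m

From T = 2π√(L/g), L = gT²/(4π²) = 9.794 × 2.6020²/(4π²) = 1.680 m.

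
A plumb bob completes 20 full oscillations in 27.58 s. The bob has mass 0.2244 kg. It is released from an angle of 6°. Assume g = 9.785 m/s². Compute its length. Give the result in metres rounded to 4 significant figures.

0.4713 m

T = 27.58/20 = 1.3790 s.
From T = 2π√(L/g), L = gT²/(4π²) = 9.785 × 1.3790²/(4π²) = 0.4713 m.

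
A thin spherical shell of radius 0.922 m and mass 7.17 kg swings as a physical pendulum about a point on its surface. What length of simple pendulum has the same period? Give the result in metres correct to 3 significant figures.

The equivalent simple-pendulum length is L_eq = I/(md), where I is about the pivot and d = 0.9220 m.
I_cm = (2/3)mR² = 4.063 kg·m², so I = I_cm + md² = 4.063 + 6.095 = 10.16 kg·m².
L_eq = 10.16/(7.17 × 0.9220) = 1.54 m.

1.54 m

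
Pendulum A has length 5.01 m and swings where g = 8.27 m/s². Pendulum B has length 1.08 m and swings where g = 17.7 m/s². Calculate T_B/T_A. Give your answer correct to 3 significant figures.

T = 2π√(L/g), so T_B/T_A = √((L_B/g_B)/(L_A/g_A)) = √((1.08/17.7)/(5.01/8.27)) = 0.317.

0.317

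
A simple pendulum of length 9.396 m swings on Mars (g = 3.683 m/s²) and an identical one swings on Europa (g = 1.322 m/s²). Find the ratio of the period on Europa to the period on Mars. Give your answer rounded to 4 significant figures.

T ∝ 1/√g, so T₂/T₁ = √(g₁/g₂) = √(3.683/1.322) = 1.669.

1.669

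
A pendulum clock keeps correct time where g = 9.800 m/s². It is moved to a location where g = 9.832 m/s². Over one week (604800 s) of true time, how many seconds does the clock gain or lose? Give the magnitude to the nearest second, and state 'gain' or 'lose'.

gain 987 s

The clock's period scales as T ∝ 1/√g, so T'/T = √(9.800/9.832) = 0.998371.
In 604800 s of true time the clock registers 604800/0.998371 = 605786.6 s, so it gains 987 s.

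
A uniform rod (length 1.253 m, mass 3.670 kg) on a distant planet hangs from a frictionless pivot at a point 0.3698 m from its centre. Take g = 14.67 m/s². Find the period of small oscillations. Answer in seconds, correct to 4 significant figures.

1.395 s

For a physical pendulum T = 2π√(I/(mgd)), with d = 0.36980 m from pivot to centre of mass.
I_cm = mL²/12 = 3.670 × 1.253²/12 = 0.48016 kg·m²; I = I_cm + md² = 0.48016 + 3.670 × 0.36980² = 0.98204 kg·m².
T = 2π√(0.98204/(3.670 × 14.67 × 0.36980)) = 1.395 s.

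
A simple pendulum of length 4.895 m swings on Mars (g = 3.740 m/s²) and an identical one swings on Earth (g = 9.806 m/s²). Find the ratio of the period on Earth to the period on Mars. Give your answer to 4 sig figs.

T ∝ 1/√g, so T₂/T₁ = √(g₁/g₂) = √(3.740/9.806) = 0.6176.

0.6176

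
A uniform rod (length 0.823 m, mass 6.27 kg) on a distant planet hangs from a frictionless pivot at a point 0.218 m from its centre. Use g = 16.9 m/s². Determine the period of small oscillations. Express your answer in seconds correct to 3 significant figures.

1.06 s

For a physical pendulum T = 2π√(I/(mgd)), with d = 0.2180 m from pivot to centre of mass.
I_cm = mL²/12 = 6.27 × 0.823²/12 = 0.3539 kg·m²; I = I_cm + md² = 0.3539 + 6.27 × 0.2180² = 0.6519 kg·m².
T = 2π√(0.6519/(6.27 × 16.9 × 0.2180)) = 1.06 s.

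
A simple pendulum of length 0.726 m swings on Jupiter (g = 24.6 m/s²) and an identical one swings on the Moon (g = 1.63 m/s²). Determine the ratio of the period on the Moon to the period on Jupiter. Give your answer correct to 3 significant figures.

T ∝ 1/√g, so T₂/T₁ = √(g₁/g₂) = √(24.6/1.63) = 3.88.

3.88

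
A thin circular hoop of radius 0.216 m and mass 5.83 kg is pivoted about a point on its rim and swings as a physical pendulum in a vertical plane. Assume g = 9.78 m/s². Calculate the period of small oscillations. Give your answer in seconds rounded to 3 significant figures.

I_cm = mr² = 0.2720 kg·m². The pivot is at distance d = 0.216 m from the centre of mass.
By the parallel-axis theorem, I = I_cm + md² = 0.2720 + 0.2720 = 0.5440 kg·m².
T = 2π√(I/(mgd)) = 2π√(0.5440/(5.83 × 9.78 × 0.216)) = 1.32 s.

1.32 s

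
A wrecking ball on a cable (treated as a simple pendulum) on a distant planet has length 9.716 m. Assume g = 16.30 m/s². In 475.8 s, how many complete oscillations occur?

98

T = 2π√(L/g) = 2π√(9.716/16.30) = 4.8510 s.
Number of complete oscillations = ⌊475.8/4.8510⌋ = ⌊98.083⌋ = 98.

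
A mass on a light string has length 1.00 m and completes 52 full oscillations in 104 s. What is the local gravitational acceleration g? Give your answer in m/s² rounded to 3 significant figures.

9.87 m/s²

T = 104/52 = 2.000 s.
From T = 2π√(L/g), g = 4π²L/T² = 4π² × 1.00/2.000² = 9.87 m/s².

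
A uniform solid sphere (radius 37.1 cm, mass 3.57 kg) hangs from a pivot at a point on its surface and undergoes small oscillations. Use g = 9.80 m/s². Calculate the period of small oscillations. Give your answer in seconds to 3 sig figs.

I_cm = (2/5)mr² = 0.1966 kg·m². The pivot is at distance d = 0.371 m from the centre of mass.
By the parallel-axis theorem, I = I_cm + md² = 0.1966 + 0.4914 = 0.6879 kg·m².
T = 2π√(I/(mgd)) = 2π√(0.6879/(3.57 × 9.80 × 0.371)) = 1.45 s.

1.45 s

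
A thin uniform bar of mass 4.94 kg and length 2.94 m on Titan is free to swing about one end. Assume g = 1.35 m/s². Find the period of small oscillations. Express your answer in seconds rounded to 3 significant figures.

7.57 s

For a physical pendulum T = 2π√(I/(mgd)), with d = 1.470 m from pivot to centre of mass.
I_cm = mL²/12 = 4.94 × 2.94²/12 = 3.558 kg·m²; I = I_cm + md² = 3.558 + 4.94 × 1.470² = 14.23 kg·m².
T = 2π√(14.23/(4.94 × 1.35 × 1.470)) = 7.57 s.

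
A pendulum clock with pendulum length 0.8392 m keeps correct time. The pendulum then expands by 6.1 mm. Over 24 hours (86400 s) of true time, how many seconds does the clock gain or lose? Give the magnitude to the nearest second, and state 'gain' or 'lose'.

T ∝ √L, so T'/T = √(0.84530/0.8392) = 1.00363.
In 86400 s of true time the clock registers 86400/1.00363 = 86087.7 s, so it loses 312 s.

lose 312 s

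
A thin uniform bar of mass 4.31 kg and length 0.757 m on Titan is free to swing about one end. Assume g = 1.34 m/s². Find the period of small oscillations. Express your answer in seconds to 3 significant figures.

For a physical pendulum T = 2π√(I/(mgd)), with d = 0.3785 m from pivot to centre of mass.
I_cm = mL²/12 = 4.31 × 0.757²/12 = 0.2058 kg·m²; I = I_cm + md² = 0.2058 + 4.31 × 0.3785² = 0.8233 kg·m².
T = 2π√(0.8233/(4.31 × 1.34 × 0.3785)) = 3.86 s.

3.86 s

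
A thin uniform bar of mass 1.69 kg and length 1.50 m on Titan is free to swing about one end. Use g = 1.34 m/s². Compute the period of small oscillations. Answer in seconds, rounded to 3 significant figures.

For a physical pendulum T = 2π√(I/(mgd)), with d = 0.7500 m from pivot to centre of mass.
I_cm = mL²/12 = 1.69 × 1.50²/12 = 0.3169 kg·m²; I = I_cm + md² = 0.3169 + 1.69 × 0.7500² = 1.267 kg·m².
T = 2π√(1.267/(1.69 × 1.34 × 0.7500)) = 5.43 s.

5.43 s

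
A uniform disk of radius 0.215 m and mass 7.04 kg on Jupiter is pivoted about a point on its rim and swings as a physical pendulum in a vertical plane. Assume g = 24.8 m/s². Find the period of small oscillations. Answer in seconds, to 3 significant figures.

0.717 s

I_cm = ½mr² = 0.1627 kg·m². The pivot is at distance d = 0.215 m from the centre of mass.
By the parallel-axis theorem, I = I_cm + md² = 0.1627 + 0.3254 = 0.4881 kg·m².
T = 2π√(I/(mgd)) = 2π√(0.4881/(7.04 × 24.8 × 0.215)) = 0.717 s.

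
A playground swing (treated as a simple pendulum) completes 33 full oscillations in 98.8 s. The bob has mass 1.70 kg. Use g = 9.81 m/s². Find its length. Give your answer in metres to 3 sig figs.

2.23 m

T = 98.8/33 = 2.994 s.
From T = 2π√(L/g), L = gT²/(4π²) = 9.81 × 2.994²/(4π²) = 2.23 m.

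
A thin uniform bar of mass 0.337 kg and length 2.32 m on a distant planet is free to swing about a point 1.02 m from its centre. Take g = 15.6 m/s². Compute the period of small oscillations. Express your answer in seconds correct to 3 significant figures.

For a physical pendulum T = 2π√(I/(mgd)), with d = 1.020 m from pivot to centre of mass.
I_cm = mL²/12 = 0.337 × 2.32²/12 = 0.1512 kg·m²; I = I_cm + md² = 0.1512 + 0.337 × 1.020² = 0.5018 kg·m².
T = 2π√(0.5018/(0.337 × 15.6 × 1.020)) = 1.92 s.

1.92 s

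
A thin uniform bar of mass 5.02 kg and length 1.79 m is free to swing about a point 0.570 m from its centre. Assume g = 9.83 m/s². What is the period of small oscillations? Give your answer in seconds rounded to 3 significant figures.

For a physical pendulum T = 2π√(I/(mgd)), with d = 0.5700 m from pivot to centre of mass.
I_cm = mL²/12 = 5.02 × 1.79²/12 = 1.340 kg·m²; I = I_cm + md² = 1.340 + 5.02 × 0.5700² = 2.971 kg·m².
T = 2π√(2.971/(5.02 × 9.83 × 0.5700)) = 2.04 s.

2.04 s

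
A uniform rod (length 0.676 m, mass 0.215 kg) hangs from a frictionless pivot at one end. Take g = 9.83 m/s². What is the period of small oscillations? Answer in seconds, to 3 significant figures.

For a physical pendulum T = 2π√(I/(mgd)), with d = 0.3380 m from pivot to centre of mass.
I_cm = mL²/12 = 0.215 × 0.676²/12 = 0.008187 kg·m²; I = I_cm + md² = 0.008187 + 0.215 × 0.3380² = 0.03275 kg·m².
T = 2π√(0.03275/(0.215 × 9.83 × 0.3380)) = 1.35 s.

1.35 s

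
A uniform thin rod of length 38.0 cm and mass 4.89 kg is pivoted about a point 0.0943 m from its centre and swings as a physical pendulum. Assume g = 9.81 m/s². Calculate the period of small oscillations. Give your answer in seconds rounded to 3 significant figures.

For a physical pendulum T = 2π√(I/(mgd)), with d = 0.09430 m from pivot to centre of mass.
I_cm = mL²/12 = 4.89 × 0.380²/12 = 0.05884 kg·m²; I = I_cm + md² = 0.05884 + 4.89 × 0.09430² = 0.1023 kg·m².
T = 2π√(0.1023/(4.89 × 9.81 × 0.09430)) = 0.945 s.

0.945 s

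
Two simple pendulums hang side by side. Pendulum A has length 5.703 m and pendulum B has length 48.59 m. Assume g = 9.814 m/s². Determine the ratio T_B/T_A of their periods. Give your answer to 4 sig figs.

T ∝ √L, so T_B/T_A = √(L_B/L_A) = √(48.59/5.703) = 2.919.

2.919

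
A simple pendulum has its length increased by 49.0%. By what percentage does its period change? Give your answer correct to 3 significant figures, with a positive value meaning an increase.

22.1%

T ∝ √L, so T'/T = √(1.490) = 1.221.
Percentage change in T = (1.221 − 1) × 100% = 22.1%.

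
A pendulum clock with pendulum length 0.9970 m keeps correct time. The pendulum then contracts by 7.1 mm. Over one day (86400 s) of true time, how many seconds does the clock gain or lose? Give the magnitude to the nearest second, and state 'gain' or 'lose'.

gain 309 s

T ∝ √L, so T'/T = √(0.98990/0.9970) = 0.996433.
In 86400 s of true time the clock registers 86400/0.996433 = 86709.3 s, so it gains 309 s.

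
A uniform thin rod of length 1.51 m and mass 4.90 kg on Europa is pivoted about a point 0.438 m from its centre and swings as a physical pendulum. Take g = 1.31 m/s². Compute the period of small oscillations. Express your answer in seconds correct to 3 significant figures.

For a physical pendulum T = 2π√(I/(mgd)), with d = 0.4380 m from pivot to centre of mass.
I_cm = mL²/12 = 4.90 × 1.51²/12 = 0.9310 kg·m²; I = I_cm + md² = 0.9310 + 4.90 × 0.4380² = 1.871 kg·m².
T = 2π√(1.871/(4.90 × 1.31 × 0.4380)) = 5.13 s.

5.13 s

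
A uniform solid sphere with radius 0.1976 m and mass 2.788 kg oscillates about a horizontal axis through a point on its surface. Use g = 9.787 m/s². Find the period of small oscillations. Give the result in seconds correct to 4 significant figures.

1.056 s

I_cm = (2/5)mr² = 0.043544 kg·m². The pivot is at distance d = 0.1976 m from the centre of mass.
By the parallel-axis theorem, I = I_cm + md² = 0.043544 + 0.10886 = 0.15240 kg·m².
T = 2π√(I/(mgd)) = 2π√(0.15240/(2.788 × 9.787 × 0.1976)) = 1.056 s.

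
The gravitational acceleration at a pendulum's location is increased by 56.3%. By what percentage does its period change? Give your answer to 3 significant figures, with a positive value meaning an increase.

T ∝ 1/√g, so T'/T = 1/√(1.563) = 0.7999.
Percentage change in T = (0.7999 − 1) × 100% = -20.0%.

-20.0%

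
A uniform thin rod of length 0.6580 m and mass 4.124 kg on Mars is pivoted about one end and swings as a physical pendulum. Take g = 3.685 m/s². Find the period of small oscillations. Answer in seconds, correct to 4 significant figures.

For a physical pendulum T = 2π√(I/(mgd)), with d = 0.32900 m from pivot to centre of mass.
I_cm = mL²/12 = 4.124 × 0.6580²/12 = 0.14880 kg·m²; I = I_cm + md² = 0.14880 + 4.124 × 0.32900² = 0.59518 kg·m².
T = 2π√(0.59518/(4.124 × 3.685 × 0.32900)) = 2.168 s.

2.168 s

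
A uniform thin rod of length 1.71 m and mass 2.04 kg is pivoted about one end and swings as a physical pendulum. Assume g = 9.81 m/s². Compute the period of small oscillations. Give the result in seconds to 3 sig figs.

For a physical pendulum T = 2π√(I/(mgd)), with d = 0.8550 m from pivot to centre of mass.
I_cm = mL²/12 = 2.04 × 1.71²/12 = 0.4971 kg·m²; I = I_cm + md² = 0.4971 + 2.04 × 0.8550² = 1.988 kg·m².
T = 2π√(1.988/(2.04 × 9.81 × 0.8550)) = 2.14 s.

2.14 s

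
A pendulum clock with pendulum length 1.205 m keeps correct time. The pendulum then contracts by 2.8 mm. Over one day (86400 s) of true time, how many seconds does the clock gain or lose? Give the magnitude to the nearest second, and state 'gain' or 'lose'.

T ∝ √L, so T'/T = √(1.20220/1.205) = 0.998837.
In 86400 s of true time the clock registers 86400/0.998837 = 86500.6 s, so it gains 101 s.

gain 101 s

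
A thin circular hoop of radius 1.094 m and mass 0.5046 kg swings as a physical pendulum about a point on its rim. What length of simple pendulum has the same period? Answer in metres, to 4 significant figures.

The equivalent simple-pendulum length is L_eq = I/(md), where I is about the pivot and d = 1.0940 m.
I_cm = mR² = 0.60392 kg·m², so I = I_cm + md² = 0.60392 + 0.60392 = 1.2078 kg·m².
L_eq = 1.2078/(0.5046 × 1.0940) = 2.188 m.

2.188 m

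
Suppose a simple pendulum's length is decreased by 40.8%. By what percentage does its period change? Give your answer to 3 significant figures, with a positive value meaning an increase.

T ∝ √L, so T'/T = √(0.5920) = 0.7694.
Percentage change in T = (0.7694 − 1) × 100% = -23.1%.

-23.1%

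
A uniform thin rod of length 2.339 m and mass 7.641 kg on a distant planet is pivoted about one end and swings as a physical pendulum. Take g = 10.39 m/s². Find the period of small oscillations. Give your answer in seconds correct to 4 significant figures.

2.434 s

For a physical pendulum T = 2π√(I/(mgd)), with d = 1.1695 m from pivot to centre of mass.
I_cm = mL²/12 = 7.641 × 2.339²/12 = 3.4836 kg·m²; I = I_cm + md² = 3.4836 + 7.641 × 1.1695² = 13.934 kg·m².
T = 2π√(13.934/(7.641 × 10.39 × 1.1695)) = 2.434 s.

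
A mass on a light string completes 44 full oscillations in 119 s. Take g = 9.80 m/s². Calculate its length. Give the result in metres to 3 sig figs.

T = 119/44 = 2.705 s.
From T = 2π√(L/g), L = gT²/(4π²) = 9.80 × 2.705²/(4π²) = 1.82 m.

1.82 m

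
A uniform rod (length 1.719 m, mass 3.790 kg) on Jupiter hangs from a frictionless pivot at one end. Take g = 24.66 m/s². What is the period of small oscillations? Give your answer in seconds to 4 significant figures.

For a physical pendulum T = 2π√(I/(mgd)), with d = 0.85950 m from pivot to centre of mass.
I_cm = mL²/12 = 3.790 × 1.719²/12 = 0.93328 kg·m²; I = I_cm + md² = 0.93328 + 3.790 × 0.85950² = 3.7331 kg·m².
T = 2π√(3.7331/(3.790 × 24.66 × 0.85950)) = 1.354 s.

1.354 s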